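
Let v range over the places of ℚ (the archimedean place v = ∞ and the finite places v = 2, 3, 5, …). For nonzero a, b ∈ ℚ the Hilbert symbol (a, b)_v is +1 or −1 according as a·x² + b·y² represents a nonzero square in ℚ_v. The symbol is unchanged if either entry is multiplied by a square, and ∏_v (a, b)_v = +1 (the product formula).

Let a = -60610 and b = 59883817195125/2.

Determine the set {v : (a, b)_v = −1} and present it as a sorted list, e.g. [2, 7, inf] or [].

(a, b) ≡ (-60610, 1610) mod (ℚ^×)²; places V = {2, 3, 5, 7, 11, 19, 23, 29, ∞}.
(a,b)_11: α=1, u≡1; β=2, v≡1 (mod 11); (1|11)=+1, (1|11)=+1; sign (−1)^0·+1^2·+1^1 = +1.
(a,b)_29: α=1, u≡27; β=2, v≡21 (mod 29); (27|29)=-1, (21|29)=-1; sign (−1)^0·-1^2·-1^1 = -1.
(a,b)_2: α=1, β=-1; u≡7, v≡5 (mod 8); ε(u)ε(v)=1·0, αω(v)=1·1, βω(u)=-1·0; sum ≡ 1  ⇒  -1.
(a,b)_5: α=1, u≡3; β=3, v≡3 (mod 5); (3|5)=-1, (3|5)=-1; sign (−1)^0·-1^3·-1^1 = +1.
(a,b)_7: α=0, u≡3; β=1, v≡3 (mod 7); (3|7)=-1, (3|7)=-1; sign (−1)^0·-1^1·-1^0 = -1.
(a,b)_19: α=1, u≡2; β=2, v≡8 (mod 19); (2|19)=-1, (8|19)=-1; sign (−1)^0·-1^2·-1^1 = -1.
(a,b)_∞: sgn(-60610)=−, sgn(1610)=+, so +1.
(a,b)_3: α=0, u≡2; β=4, v≡2 (mod 3); (2|3)=-1, (2|3)=-1; sign (−1)^0·-1^4·-1^0 = +1.
(a,b)_23: α=0, u≡18; β=1, v≡13 (mod 23); (18|23)=+1, (13|23)=+1; sign (−1)^0·+1^1·+1^0 = +1.
(-60610, 1610 / ℚ) ramifies at {2, 7, 19, 29}: a division algebra.

[2, 7, 19, 29]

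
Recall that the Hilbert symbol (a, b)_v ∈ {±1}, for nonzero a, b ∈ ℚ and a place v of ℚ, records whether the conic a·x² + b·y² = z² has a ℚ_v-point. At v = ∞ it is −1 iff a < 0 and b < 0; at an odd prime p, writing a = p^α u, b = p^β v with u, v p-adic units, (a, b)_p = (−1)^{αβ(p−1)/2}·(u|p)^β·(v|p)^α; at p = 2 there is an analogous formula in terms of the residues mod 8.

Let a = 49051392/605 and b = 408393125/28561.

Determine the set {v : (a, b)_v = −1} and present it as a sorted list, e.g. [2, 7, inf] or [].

(a, b) ≡ (3315, 2261) mod (ℚ^×)²; places V = {2, 3, 5, 7, 11, 13, 17, 19, ∞}.
(a,b)_5: α=-1, u≡2; β=4, v≡4 (mod 5); (2|5)=-1, (4|5)=+1; sign (−1)^0·-1^4·+1^-1 = +1.
(a,b)_7: α=0, u≡4; β=1, v≡4 (mod 7); (4|7)=+1, (4|7)=+1; sign (−1)^0·+1^1·+1^0 = +1.
(a,b)_11: α=-2, u≡1; β=0, v≡6 (mod 11); (1|11)=+1, (6|11)=-1; sign (−1)^0·+1^0·-1^-2 = +1.
(a,b)_2: α=8, β=0; u≡3, v≡5 (mod 8); ε(u)ε(v)=1·0, αω(v)=8·1, βω(u)=0·1; sum ≡ 0  ⇒  +1.
(a,b)_19: α=0, u≡5; β=1, v≡9 (mod 19); (5|19)=+1, (9|19)=+1; sign (−1)^0·+1^1·+1^0 = +1.
(a,b)_17: α=3, u≡9; β=3, v≡12 (mod 17); (9|17)=+1, (12|17)=-1; sign (−1)^0·+1^3·-1^3 = -1.
(a,b)_∞: sgn(3315)=+, sgn(2261)=+, so +1.
(a,b)_13: α=1, u≡11; β=-4, v≡10 (mod 13); (11|13)=-1, (10|13)=+1; sign (−1)^0·-1^-4·+1^1 = +1.
(a,b)_3: α=1, u≡1; β=0, v≡2 (mod 3); (1|3)=+1, (2|3)=-1; sign (−1)^0·+1^0·-1^1 = -1.
(3315, 2261 / ℚ) ramifies at {3, 17}: a division algebra.

[3, 17]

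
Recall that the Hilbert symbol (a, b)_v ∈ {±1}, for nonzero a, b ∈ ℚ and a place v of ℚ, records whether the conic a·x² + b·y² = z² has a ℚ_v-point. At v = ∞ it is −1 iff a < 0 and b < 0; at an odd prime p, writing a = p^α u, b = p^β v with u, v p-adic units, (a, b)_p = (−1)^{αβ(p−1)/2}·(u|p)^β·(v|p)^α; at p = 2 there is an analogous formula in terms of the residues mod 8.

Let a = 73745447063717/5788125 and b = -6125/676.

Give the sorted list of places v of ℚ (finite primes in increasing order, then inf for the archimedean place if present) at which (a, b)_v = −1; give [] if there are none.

[5, 11, 13, 19]

(a, b) ≡ (57057, -5) mod (ℚ^×)²; places V = {2, 3, 5, 7, 11, 13, 19, 23, 29, ∞}.
(a,b)_11: α=1, u≡10; β=0, v≡7 (mod 11); (10|11)=-1, (7|11)=-1; sign (−1)^0·-1^0·-1^1 = -1.
(a,b)_29: α=2, u≡12; β=0, v≡9 (mod 29); (12|29)=-1, (9|29)=+1; sign (−1)^0·-1^0·+1^2 = +1.
(a,b)_19: α=3, u≡5; β=0, v≡8 (mod 19); (5|19)=+1, (8|19)=-1; sign (−1)^0·+1^0·-1^3 = -1.
(a,b)_∞: sgn(57057)=+, sgn(-5)=−, so +1.
(a,b)_2: α=0, β=-2; u≡1, v≡3 (mod 8); ε(u)ε(v)=0·1, αω(v)=0·1, βω(u)=-2·0; sum ≡ 0  ⇒  +1.
(a,b)_23: α=2, u≡5; β=0, v≡12 (mod 23); (5|23)=-1, (12|23)=+1; sign (−1)^0·-1^0·+1^2 = +1.
(a,b)_5: α=-4, u≡2; β=3, v≡1 (mod 5); (2|5)=-1, (1|5)=+1; sign (−1)^0·-1^3·+1^-4 = -1.
(a,b)_13: α=3, u≡6; β=-2, v≡6 (mod 13); (6|13)=-1, (6|13)=-1; sign (−1)^0·-1^-2·-1^3 = -1.
(a,b)_3: α=-3, u≡2; β=0, v≡1 (mod 3); (2|3)=-1, (1|3)=+1; sign (−1)^0·-1^0·+1^-3 = +1.
(a,b)_7: α=-3, u≡6; β=2, v≡2 (mod 7); (6|7)=-1, (2|7)=+1; sign (−1)^0·-1^2·+1^-3 = +1.
Ram(57057, -5) = {5, 11, 13, 19}; no ℚ_5-point on the conic.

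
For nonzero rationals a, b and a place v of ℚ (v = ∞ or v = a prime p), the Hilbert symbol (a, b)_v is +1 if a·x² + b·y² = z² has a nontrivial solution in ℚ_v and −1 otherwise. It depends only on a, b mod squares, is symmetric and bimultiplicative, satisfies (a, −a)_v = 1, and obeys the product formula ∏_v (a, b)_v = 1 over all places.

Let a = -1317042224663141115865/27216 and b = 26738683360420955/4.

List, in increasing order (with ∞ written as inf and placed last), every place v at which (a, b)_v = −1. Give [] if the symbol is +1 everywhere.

[2, 3, 5, 11, 37, 41]

(a, b) ≡ (-53718706965, 1450955) mod (ℚ^×)²; places V = {2, 3, 5, 7, 11, 23, 31, 37, 41, 43, ∞}.
(a,b)_11: α=3, u≡5; β=3, v≡1 (mod 11); (5|11)=+1, (1|11)=+1; sign (−1)^1·+1^3·+1^3 = -1.
(a,b)_43: α=3, u≡7; β=2, v≡13 (mod 43); (7|43)=-1, (13|43)=+1; sign (−1)^0·-1^2·+1^3 = +1.
(a,b)_3: α=-5, u≡2; β=0, v≡2 (mod 3); (2|3)=-1, (2|3)=-1; sign (−1)^0·-1^0·-1^-5 = -1.
(a,b)_5: α=1, u≡2; β=1, v≡4 (mod 5); (2|5)=-1, (4|5)=+1; sign (−1)^0·-1^1·+1^1 = -1.
(a,b)_31: α=1, u≡18; β=1, v≡26 (mod 31); (18|31)=+1, (26|31)=-1; sign (−1)^1·+1^1·-1^1 = +1.
(a,b)_∞: sgn(-53718706965)=−, sgn(1450955)=+, so +1.
(a,b)_2: α=-4, β=-2; u≡3, v≡3 (mod 8); ε(u)ε(v)=1·1, αω(v)=-4·1, βω(u)=-2·1; sum ≡ 1  ⇒  -1.
(a,b)_23: α=1, u≡16; β=1, v≡21 (mod 23); (16|23)=+1, (21|23)=-1; sign (−1)^1·+1^1·-1^1 = +1.
(a,b)_7: α=-1, u≡3; β=2, v≡1 (mod 7); (3|7)=-1, (1|7)=+1; sign (−1)^0·-1^2·+1^-1 = +1.
(a,b)_41: α=3, u≡13; β=2, v≡27 (mod 41); (13|41)=-1, (27|41)=-1; sign (−1)^0·-1^2·-1^3 = -1.
(a,b)_37: α=3, u≡16; β=1, v≡32 (mod 37); (16|37)=+1, (32|37)=-1; sign (−1)^0·+1^1·-1^3 = -1.
|Ram(-53718706965, 1450955)| = 6, even; anisotropic at {2, 3, 5, 11, 37, 41}.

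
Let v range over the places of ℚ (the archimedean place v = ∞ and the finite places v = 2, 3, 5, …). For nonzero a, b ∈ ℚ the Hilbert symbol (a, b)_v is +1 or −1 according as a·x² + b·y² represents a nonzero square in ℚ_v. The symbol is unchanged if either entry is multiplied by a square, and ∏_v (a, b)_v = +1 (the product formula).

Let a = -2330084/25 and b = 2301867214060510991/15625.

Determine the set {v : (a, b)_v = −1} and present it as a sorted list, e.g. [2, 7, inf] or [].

[2, 19]

(a, b) ≡ (-582521, 18791) mod (ℚ^×)²; places V = {2, 5, 19, 23, 31, 43, ∞}.
(a,b)_∞: sgn(-582521)=−, sgn(18791)=+, so +1.
(a,b)_19: α=1, u≡11; β=5, v≡7 (mod 19); (11|19)=+1, (7|19)=+1; sign (−1)^1·+1^5·+1^1 = -1.
(a,b)_43: α=1, u≡10; β=3, v≡19 (mod 43); (10|43)=+1, (19|43)=-1; sign (−1)^1·+1^3·-1^1 = +1.
(a,b)_23: α=1, u≡15; β=3, v≡16 (mod 23); (15|23)=-1, (16|23)=+1; sign (−1)^1·-1^3·+1^1 = +1.
(a,b)_31: α=1, u≡24; β=2, v≡20 (mod 31); (24|31)=-1, (20|31)=+1; sign (−1)^0·-1^2·+1^1 = +1.
(a,b)_5: α=-2, u≡1; β=-6, v≡1 (mod 5); (1|5)=+1, (1|5)=+1; sign (−1)^0·+1^-6·+1^-2 = +1.
(a,b)_2: α=2, β=0; u≡7, v≡7 (mod 8); ε(u)ε(v)=1·1, αω(v)=2·0, βω(u)=0·0; sum ≡ 1  ⇒  -1.
(-582521, 18791 / ℚ) ramifies at {2, 19}: a division algebra.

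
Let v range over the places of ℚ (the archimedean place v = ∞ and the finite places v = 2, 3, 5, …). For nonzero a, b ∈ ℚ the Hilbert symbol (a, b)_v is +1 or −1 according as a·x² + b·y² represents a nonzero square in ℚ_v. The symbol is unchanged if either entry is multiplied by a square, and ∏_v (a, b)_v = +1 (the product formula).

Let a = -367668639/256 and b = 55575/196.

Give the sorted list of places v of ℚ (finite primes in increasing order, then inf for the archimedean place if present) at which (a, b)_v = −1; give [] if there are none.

[13, 23]

(a, b) ≡ (-4539119, 247) mod (ℚ^×)²; places V = {2, 3, 5, 7, 13, 17, 19, 23, 47, ∞}.
(a,b)_7: α=0, u≡3; β=-2, v≡4 (mod 7); (3|7)=-1, (4|7)=+1; sign (−1)^0·-1^-2·+1^0 = +1.
(a,b)_5: α=0, u≡1; β=2, v≡3 (mod 5); (1|5)=+1, (3|5)=-1; sign (−1)^0·+1^2·-1^0 = +1.
(a,b)_∞: sgn(-4539119)=−, sgn(247)=+, so +1.
(a,b)_2: α=-8, β=-2; u≡1, v≡7 (mod 8); ε(u)ε(v)=0·1, αω(v)=-8·0, βω(u)=-2·0; sum ≡ 0  ⇒  +1.
(a,b)_13: α=1, u≡10; β=1, v≡11 (mod 13); (10|13)=+1, (11|13)=-1; sign (−1)^0·+1^1·-1^1 = -1.
(a,b)_19: α=1, u≡7; β=1, v≡3 (mod 19); (7|19)=+1, (3|19)=-1; sign (−1)^1·+1^1·-1^1 = +1.
(a,b)_23: α=1, u≡17; β=0, v≡14 (mod 23); (17|23)=-1, (14|23)=-1; sign (−1)^0·-1^0·-1^1 = -1.
(a,b)_47: α=1, u≡4; β=0, v≡32 (mod 47); (4|47)=+1, (32|47)=+1; sign (−1)^0·+1^0·+1^1 = +1.
(a,b)_3: α=4, u≡1; β=2, v≡1 (mod 3); (1|3)=+1, (1|3)=+1; sign (−1)^0·+1^2·+1^4 = +1.
(a,b)_17: α=1, u≡3; β=0, v≡4 (mod 17); (3|17)=-1, (4|17)=+1; sign (−1)^0·-1^0·+1^1 = +1.
(-4539119, 247 / ℚ) ramifies at {13, 23}: a division algebra.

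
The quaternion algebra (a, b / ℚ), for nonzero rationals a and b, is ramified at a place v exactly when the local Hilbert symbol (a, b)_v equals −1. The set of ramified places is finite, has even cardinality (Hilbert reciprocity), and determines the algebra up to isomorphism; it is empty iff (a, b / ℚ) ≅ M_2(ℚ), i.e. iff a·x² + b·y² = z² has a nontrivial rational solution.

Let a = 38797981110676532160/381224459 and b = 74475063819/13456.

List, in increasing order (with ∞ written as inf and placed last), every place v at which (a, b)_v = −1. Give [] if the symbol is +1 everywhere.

[11, 13, 17, 19]

(a, b) ≡ (279565, 289731) mod (ℚ^×)²; places V = {2, 3, 5, 7, 11, 13, 17, 19, 23, 29, ∞}.
(a,b)_29: α=-4, u≡20; β=-2, v≡18 (mod 29); (20|29)=+1, (18|29)=-1; sign (−1)^0·+1^-2·-1^-4 = +1.
(a,b)_13: α=9, u≡9; β=5, v≡6 (mod 13); (9|13)=+1, (6|13)=-1; sign (−1)^0·+1^5·-1^9 = -1.
(a,b)_7: α=-2, u≡6; β=0, v≡1 (mod 7); (6|7)=-1, (1|7)=+1; sign (−1)^0·-1^0·+1^-2 = +1.
(a,b)_19: α=2, u≡8; β=1, v≡4 (mod 19); (8|19)=-1, (4|19)=+1; sign (−1)^0·-1^1·+1^2 = -1.
(a,b)_2: α=6, β=-4; u≡5, v≡3 (mod 8); ε(u)ε(v)=0·1, αω(v)=6·1, βω(u)=-4·1; sum ≡ 0  ⇒  +1.
(a,b)_3: α=4, u≡1; β=3, v≡1 (mod 3); (1|3)=+1, (1|3)=+1; sign (−1)^0·+1^3·+1^4 = +1.
(a,b)_11: α=-1, u≡5; β=0, v≡8 (mod 11); (5|11)=+1, (8|11)=-1; sign (−1)^0·+1^0·-1^-1 = -1.
(a,b)_∞: sgn(279565)=+, sgn(289731)=+, so +1.
(a,b)_5: α=1, u≡3; β=0, v≡4 (mod 5); (3|5)=-1, (4|5)=+1; sign (−1)^0·-1^0·+1^1 = +1.
(a,b)_17: α=1, u≡7; β=1, v≡9 (mod 17); (7|17)=-1, (9|17)=+1; sign (−1)^0·-1^1·+1^1 = -1.
(a,b)_23: α=1, u≡22; β=1, v≡16 (mod 23); (22|23)=-1, (16|23)=+1; sign (−1)^1·-1^1·+1^1 = +1.
(279565, 289731 / ℚ) ramifies at {11, 13, 17, 19}: a division algebra.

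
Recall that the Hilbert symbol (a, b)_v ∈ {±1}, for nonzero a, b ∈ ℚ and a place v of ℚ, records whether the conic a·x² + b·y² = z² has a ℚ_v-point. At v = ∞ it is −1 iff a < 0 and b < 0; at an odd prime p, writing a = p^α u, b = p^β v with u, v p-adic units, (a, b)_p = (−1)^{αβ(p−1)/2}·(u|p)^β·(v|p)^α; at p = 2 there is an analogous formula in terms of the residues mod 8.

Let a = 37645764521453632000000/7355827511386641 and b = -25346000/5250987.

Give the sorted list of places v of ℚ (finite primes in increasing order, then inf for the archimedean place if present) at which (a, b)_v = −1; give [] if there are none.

[5, 19, 23, 29]

(a, b) ≡ (12673, -190095) mod (ℚ^×)²; places V = {2, 3, 5, 7, 17, 19, 23, 29, ∞}.
(a,b)_23: α=3, u≡11; β=1, v≡14 (mod 23); (11|23)=-1, (14|23)=-1; sign (−1)^1·-1^1·-1^3 = -1.
(a,b)_29: α=3, u≡14; β=1, v≡4 (mod 29); (14|29)=-1, (4|29)=+1; sign (−1)^0·-1^1·+1^3 = -1.
(a,b)_7: α=-12, u≡5; β=-4, v≡2 (mod 7); (5|7)=-1, (2|7)=+1; sign (−1)^0·-1^-4·+1^-12 = +1.
(a,b)_2: α=12, β=4; u≡1, v≡1 (mod 8); ε(u)ε(v)=0·0, αω(v)=12·0, βω(u)=4·0; sum ≡ 0  ⇒  +1.
(a,b)_19: α=3, u≡15; β=1, v≡2 (mod 19); (15|19)=-1, (2|19)=-1; sign (−1)^1·-1^1·-1^3 = -1.
(a,b)_17: α=2, u≡13; β=0, v≡15 (mod 17); (13|17)=+1, (15|17)=+1; sign (−1)^0·+1^0·+1^2 = +1.
(a,b)_3: α=-12, u≡1; β=-7, v≡1 (mod 3); (1|3)=+1, (1|3)=+1; sign (−1)^0·+1^-7·+1^-12 = +1.
(a,b)_5: α=6, u≡3; β=3, v≡1 (mod 5); (3|5)=-1, (1|5)=+1; sign (−1)^0·-1^3·+1^6 = -1.
(a,b)_∞: sgn(12673)=+, sgn(-190095)=−, so +1.
|Ram(12673, -190095)| = 4, even; anisotropic at {5, 19, 23, 29}.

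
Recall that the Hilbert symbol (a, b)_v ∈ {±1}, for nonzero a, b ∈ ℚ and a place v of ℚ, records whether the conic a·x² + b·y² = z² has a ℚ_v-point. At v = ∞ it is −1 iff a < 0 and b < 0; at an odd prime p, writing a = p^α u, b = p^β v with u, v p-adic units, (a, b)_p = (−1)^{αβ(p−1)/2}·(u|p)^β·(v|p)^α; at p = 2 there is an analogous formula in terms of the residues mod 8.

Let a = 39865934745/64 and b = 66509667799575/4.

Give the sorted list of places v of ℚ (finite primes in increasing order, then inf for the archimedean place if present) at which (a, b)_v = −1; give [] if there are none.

[3, 5, 11, 13]

Mod squares: a ≡ 534905, b ≡ 6556407. Check v ∈ {∞, 2, 3, 5, 7, 11, 13, 17, 29, 31}.
v=2: v_2(a)=-6, v_2(b)=-2; units ≡ 1, 7 (mod 8); ε·ε+αω+βω = 0·1+-6·0+-2·0 ≡ 0  ⇒  (a,b)_2 = +1.
v=13: a=13^2·(≡7), b=13^3·(≡4) mod 13; (7|13)=-1, (4|13)=+1; (−1)^{2·3·6}·(-1)^3·(+1)^2 = -1.
v=7: a=7^3·(≡6), b=7^4·(≡4) mod 7; (6|7)=-1, (4|7)=+1; (−1)^{3·4·3}·(-1)^4·(+1)^3 = +1.
v=3: a=3^2·(≡2), b=3^1·(≡2) mod 3; (2|3)=-1, (2|3)=-1; (−1)^{2·1·1}·(-1)^1·(-1)^2 = -1.
v=11: a=11^0·(≡6), b=11^1·(≡7) mod 11; (6|11)=-1, (7|11)=-1; (−1)^{0·1·5}·(-1)^1·(-1)^0 = -1.
v=17: a=17^1·(≡9), b=17^1·(≡13) mod 17; (9|17)=+1, (13|17)=+1; (−1)^{1·1·8}·(+1)^1·(+1)^1 = +1.
v=31: a=31^1·(≡1), b=31^1·(≡23) mod 31; (1|31)=+1, (23|31)=-1; (−1)^{1·1·15}·(+1)^1·(-1)^1 = +1.
v=29: a=29^1·(≡24), b=29^1·(≡1) mod 29; (24|29)=+1, (1|29)=+1; (−1)^{1·1·14}·(+1)^1·(+1)^1 = +1.
v=∞: 534905 > 0 and 6556407 > 0  ⇒  (a,b)_∞ = +1.
v=5: a=5^1·(≡1), b=5^2·(≡2) mod 5; (1|5)=+1, (2|5)=-1; (−1)^{1·2·2}·(+1)^2·(-1)^1 = -1.
Ram(534905, 6556407) = {3, 5, 11, 13}; no ℚ_3-point on the conic.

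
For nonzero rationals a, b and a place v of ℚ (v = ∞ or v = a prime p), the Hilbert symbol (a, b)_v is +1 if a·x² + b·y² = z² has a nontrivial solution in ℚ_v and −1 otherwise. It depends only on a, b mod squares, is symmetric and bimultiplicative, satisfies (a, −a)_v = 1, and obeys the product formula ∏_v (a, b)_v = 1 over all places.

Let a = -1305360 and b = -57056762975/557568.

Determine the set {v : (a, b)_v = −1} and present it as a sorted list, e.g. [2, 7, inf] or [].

[5, inf]

Mod squares: a ≡ -185, b ≡ -23902. Check v ∈ {∞, 2, 3, 5, 7, 11, 17, 19, 23, 37}.
v=17: a=17^0·(≡2), b=17^1·(≡12) mod 17; (2|17)=+1, (12|17)=-1; (−1)^{0·1·8}·(+1)^1·(-1)^0 = +1.
v=5: a=5^1·(≡3), b=5^2·(≡2) mod 5; (3|5)=-1, (2|5)=-1; (−1)^{1·2·2}·(-1)^2·(-1)^1 = -1.
v=7: a=7^2·(≡2), b=7^0·(≡3) mod 7; (2|7)=+1, (3|7)=-1; (−1)^{2·0·3}·(+1)^0·(-1)^2 = +1.
v=37: a=37^1·(≡18), b=37^1·(≡15) mod 37; (18|37)=-1, (15|37)=-1; (−1)^{1·1·18}·(-1)^1·(-1)^1 = +1.
v=∞: -185 < 0 and -23902 < 0  ⇒  (a,b)_∞ = -1.
v=11: a=11^0·(≡10), b=11^-2·(≡3) mod 11; (10|11)=-1, (3|11)=+1; (−1)^{0·-2·5}·(-1)^-2·(+1)^0 = +1.
v=23: a=23^0·(≡5), b=23^2·(≡6) mod 23; (5|23)=-1, (6|23)=+1; (−1)^{0·2·11}·(-1)^2·(+1)^0 = +1.
v=19: a=19^0·(≡16), b=19^3·(≡13) mod 19; (16|19)=+1, (13|19)=-1; (−1)^{0·3·9}·(+1)^3·(-1)^0 = +1.
v=2: v_2(a)=4, v_2(b)=-9; units ≡ 7, 1 (mod 8); ε·ε+αω+βω = 1·0+4·0+-9·0 ≡ 0  ⇒  (a,b)_2 = +1.
v=3: a=3^2·(≡1), b=3^-2·(≡2) mod 3; (1|3)=+1, (2|3)=-1; (−1)^{2·-2·1}·(+1)^-2·(-1)^2 = +1.
(-185, -23902 / ℚ) ramifies at {5, ∞}: a division algebra.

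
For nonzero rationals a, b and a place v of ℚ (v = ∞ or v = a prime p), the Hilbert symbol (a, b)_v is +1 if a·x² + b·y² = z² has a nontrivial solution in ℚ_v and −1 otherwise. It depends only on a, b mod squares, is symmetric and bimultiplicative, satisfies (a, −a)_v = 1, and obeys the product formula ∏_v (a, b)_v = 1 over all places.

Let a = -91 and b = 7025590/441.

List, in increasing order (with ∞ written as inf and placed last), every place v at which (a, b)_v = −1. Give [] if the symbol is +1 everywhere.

Mod squares: a ≡ -91, b ≡ 24310. Check v ∈ {∞, 2, 3, 5, 7, 11, 13, 17}.
v=3: a=3^0·(≡2), b=3^-2·(≡1) mod 3; (2|3)=-1, (1|3)=+1; (−1)^{0·-2·1}·(-1)^-2·(+1)^0 = +1.
v=2: v_2(a)=0, v_2(b)=1; units ≡ 5, 3 (mod 8); ε·ε+αω+βω = 0·1+0·1+1·1 ≡ 1  ⇒  (a,b)_2 = -1.
v=17: a=17^0·(≡11), b=17^3·(≡15) mod 17; (11|17)=-1, (15|17)=+1; (−1)^{0·3·8}·(-1)^3·(+1)^0 = -1.
v=7: a=7^1·(≡1), b=7^-2·(≡6) mod 7; (1|7)=+1, (6|7)=-1; (−1)^{1·-2·3}·(+1)^-2·(-1)^1 = -1.
v=∞: -91 < 0 and 24310 > 0  ⇒  (a,b)_∞ = +1.
v=11: a=11^0·(≡8), b=11^1·(≡8) mod 11; (8|11)=-1, (8|11)=-1; (−1)^{0·1·5}·(-1)^1·(-1)^0 = -1.
v=5: a=5^0·(≡4), b=5^1·(≡3) mod 5; (4|5)=+1, (3|5)=-1; (−1)^{0·1·2}·(+1)^1·(-1)^0 = +1.
v=13: a=13^1·(≡6), b=13^1·(≡6) mod 13; (6|13)=-1, (6|13)=-1; (−1)^{1·1·6}·(-1)^1·(-1)^1 = +1.
Ram(-91, 24310) = {2, 7, 11, 17}; no ℚ_2-point on the conic.

[2, 7, 11, 17]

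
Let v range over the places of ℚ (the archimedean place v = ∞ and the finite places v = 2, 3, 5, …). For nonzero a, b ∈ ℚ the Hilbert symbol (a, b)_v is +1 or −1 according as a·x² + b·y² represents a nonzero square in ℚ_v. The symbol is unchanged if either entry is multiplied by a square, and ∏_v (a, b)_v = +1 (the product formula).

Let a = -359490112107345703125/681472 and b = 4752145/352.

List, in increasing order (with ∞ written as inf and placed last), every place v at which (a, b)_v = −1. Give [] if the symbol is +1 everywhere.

Mod squares: a ≡ -3154910, b ≡ 108790. Check v ∈ {∞, 2, 3, 5, 11, 23, 29, 31, 43}.
v=2: v_2(a)=-9, v_2(b)=-5; units ≡ 1, 3 (mod 8); ε·ε+αω+βω = 0·1+-9·1+-5·0 ≡ 1  ⇒  (a,b)_2 = -1.
v=23: a=23^3·(≡4), b=23^1·(≡14) mod 23; (4|23)=+1, (14|23)=-1; (−1)^{3·1·11}·(+1)^1·(-1)^3 = +1.
v=3: a=3^8·(≡1), b=3^0·(≡1) mod 3; (1|3)=+1, (1|3)=+1; (−1)^{8·0·1}·(+1)^0·(+1)^8 = +1.
v=43: a=43^3·(≡10), b=43^1·(≡6) mod 43; (10|43)=+1, (6|43)=+1; (−1)^{3·1·21}·(+1)^1·(+1)^3 = -1.
v=∞: -3154910 < 0 and 108790 > 0  ⇒  (a,b)_∞ = +1.
v=31: a=31^0·(≡26), b=31^2·(≡24) mod 31; (26|31)=-1, (24|31)=-1; (−1)^{0·2·15}·(-1)^2·(-1)^0 = +1.
v=29: a=29^1·(≡27), b=29^0·(≡15) mod 29; (27|29)=-1, (15|29)=-1; (−1)^{1·0·14}·(-1)^0·(-1)^1 = -1.
v=11: a=11^-3·(≡3), b=11^-1·(≡9) mod 11; (3|11)=+1, (9|11)=+1; (−1)^{-3·-1·5}·(+1)^-1·(+1)^-3 = -1.
v=5: a=5^9·(≡2), b=5^1·(≡2) mod 5; (2|5)=-1, (2|5)=-1; (−1)^{9·1·2}·(-1)^1·(-1)^9 = +1.
|Ram(-3154910, 108790)| = 4, even; anisotropic at {2, 11, 29, 43}.

[2, 11, 29, 43]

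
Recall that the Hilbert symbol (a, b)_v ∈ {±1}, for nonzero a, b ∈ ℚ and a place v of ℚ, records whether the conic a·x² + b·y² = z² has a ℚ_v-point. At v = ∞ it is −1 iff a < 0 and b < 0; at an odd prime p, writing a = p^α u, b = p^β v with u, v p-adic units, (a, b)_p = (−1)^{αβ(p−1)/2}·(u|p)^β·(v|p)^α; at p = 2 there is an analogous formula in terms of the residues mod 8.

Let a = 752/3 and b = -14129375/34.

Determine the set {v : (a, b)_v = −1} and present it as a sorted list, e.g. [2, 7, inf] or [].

[2, 13, 17, 47]

Mod squares: a ≡ 141, b ≡ -768638. Check v ∈ {∞, 2, 3, 5, 13, 17, 37, 47}.
v=13: a=13^0·(≡8), b=13^1·(≡2) mod 13; (8|13)=-1, (2|13)=-1; (−1)^{0·1·6}·(-1)^1·(-1)^0 = -1.
v=2: v_2(a)=4, v_2(b)=-1; units ≡ 5, 1 (mod 8); ε·ε+αω+βω = 0·0+4·0+-1·1 ≡ 1  ⇒  (a,b)_2 = -1.
v=5: a=5^0·(≡4), b=5^4·(≡2) mod 5; (4|5)=+1, (2|5)=-1; (−1)^{0·4·2}·(+1)^4·(-1)^0 = +1.
v=∞: 141 > 0 and -768638 < 0  ⇒  (a,b)_∞ = +1.
v=17: a=17^0·(≡7), b=17^-1·(≡11) mod 17; (7|17)=-1, (11|17)=-1; (−1)^{0·-1·8}·(-1)^-1·(-1)^0 = -1.
v=37: a=37^0·(≡4), b=37^1·(≡24) mod 37; (4|37)=+1, (24|37)=-1; (−1)^{0·1·18}·(+1)^1·(-1)^0 = +1.
v=3: a=3^-1·(≡2), b=3^0·(≡1) mod 3; (2|3)=-1, (1|3)=+1; (−1)^{-1·0·1}·(-1)^0·(+1)^-1 = +1.
v=47: a=47^1·(≡21), b=47^1·(≡1) mod 47; (21|47)=+1, (1|47)=+1; (−1)^{1·1·23}·(+1)^1·(+1)^1 = -1.
|Ram(141, -768638)| = 4, even; anisotropic at {2, 13, 17, 47}.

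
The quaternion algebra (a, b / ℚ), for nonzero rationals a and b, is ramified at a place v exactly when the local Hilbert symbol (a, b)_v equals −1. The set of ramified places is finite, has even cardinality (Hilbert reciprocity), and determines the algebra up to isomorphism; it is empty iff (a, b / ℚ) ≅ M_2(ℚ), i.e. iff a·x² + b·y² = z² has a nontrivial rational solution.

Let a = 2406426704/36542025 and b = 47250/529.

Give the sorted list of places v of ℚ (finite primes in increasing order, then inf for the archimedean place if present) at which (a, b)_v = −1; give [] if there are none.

(a, b) ≡ (4301, 210) mod (ℚ^×)²; places V = {2, 3, 5, 7, 11, 13, 17, 23, 31, ∞}.
(a,b)_17: α=3, u≡15; β=0, v≡12 (mod 17); (15|17)=+1, (12|17)=-1; sign (−1)^0·+1^0·-1^3 = -1.
(a,b)_∞: sgn(4301)=+, sgn(210)=+, so +1.
(a,b)_13: α=-2, u≡5; β=0, v≡11 (mod 13); (5|13)=-1, (11|13)=-1; sign (−1)^0·-1^0·-1^-2 = +1.
(a,b)_3: α=-2, u≡2; β=3, v≡1 (mod 3); (2|3)=-1, (1|3)=+1; sign (−1)^0·-1^3·+1^-2 = -1.
(a,b)_11: α=3, u≡8; β=0, v≡5 (mod 11); (8|11)=-1, (5|11)=+1; sign (−1)^0·-1^0·+1^3 = +1.
(a,b)_7: α=0, u≡5; β=1, v≡4 (mod 7); (5|7)=-1, (4|7)=+1; sign (−1)^0·-1^1·+1^0 = -1.
(a,b)_2: α=4, β=1; u≡5, v≡1 (mod 8); ε(u)ε(v)=0·0, αω(v)=4·0, βω(u)=1·1; sum ≡ 1  ⇒  -1.
(a,b)_23: α=1, u≡4; β=-2, v≡8 (mod 23); (4|23)=+1, (8|23)=+1; sign (−1)^0·+1^-2·+1^1 = +1.
(a,b)_5: α=-2, u≡4; β=3, v≡2 (mod 5); (4|5)=+1, (2|5)=-1; sign (−1)^0·+1^3·-1^-2 = +1.
(a,b)_31: α=-2, u≡21; β=0, v≡3 (mod 31); (21|31)=-1, (3|31)=-1; sign (−1)^0·-1^0·-1^-2 = +1.
(4301, 210 / ℚ) ramifies at {2, 3, 7, 17}: a division algebra.

[2, 3, 7, 17]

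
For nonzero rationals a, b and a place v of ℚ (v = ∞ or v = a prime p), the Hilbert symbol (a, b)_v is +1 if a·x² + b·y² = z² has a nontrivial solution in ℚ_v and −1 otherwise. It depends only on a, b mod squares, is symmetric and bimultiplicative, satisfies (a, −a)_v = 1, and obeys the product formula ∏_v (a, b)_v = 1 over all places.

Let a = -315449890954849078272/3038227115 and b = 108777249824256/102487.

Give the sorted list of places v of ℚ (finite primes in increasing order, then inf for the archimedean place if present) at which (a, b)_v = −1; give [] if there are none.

(a, b) ≡ (-105, 9282) mod (ℚ^×)²; places V = {2, 3, 5, 7, 11, 13, 17, ∞}.
(a,b)_13: α=4, u≡9; β=3, v≡1 (mod 13); (9|13)=+1, (1|13)=+1; sign (−1)^0·+1^3·+1^4 = +1.
(a,b)_3: α=17, u≡1; β=9, v≡1 (mod 3); (1|3)=+1, (1|3)=+1; sign (−1)^1·+1^9·+1^17 = -1.
(a,b)_7: α=-3, u≡6; β=-1, v≡5 (mod 7); (6|7)=-1, (5|7)=-1; sign (−1)^1·-1^-1·-1^-3 = -1.
(a,b)_∞: sgn(-105)=−, sgn(9282)=+, so +1.
(a,b)_5: α=-1, u≡1; β=0, v≡3 (mod 5); (1|5)=+1, (3|5)=-1; sign (−1)^0·+1^0·-1^-1 = -1.
(a,b)_17: α=4, u≡5; β=3, v≡4 (mod 17); (5|17)=-1, (4|17)=+1; sign (−1)^0·-1^3·+1^4 = -1.
(a,b)_11: α=-6, u≡9; β=-4, v≡5 (mod 11); (9|11)=+1, (5|11)=+1; sign (−1)^0·+1^-4·+1^-6 = +1.
(a,b)_2: α=10, β=9; u≡7, v≡1 (mod 8); ε(u)ε(v)=1·0, αω(v)=10·0, βω(u)=9·0; sum ≡ 0  ⇒  +1.
Ram(-105, 9282) = {3, 5, 7, 17}; no ℚ_3-point on the conic.

[3, 5, 7, 17]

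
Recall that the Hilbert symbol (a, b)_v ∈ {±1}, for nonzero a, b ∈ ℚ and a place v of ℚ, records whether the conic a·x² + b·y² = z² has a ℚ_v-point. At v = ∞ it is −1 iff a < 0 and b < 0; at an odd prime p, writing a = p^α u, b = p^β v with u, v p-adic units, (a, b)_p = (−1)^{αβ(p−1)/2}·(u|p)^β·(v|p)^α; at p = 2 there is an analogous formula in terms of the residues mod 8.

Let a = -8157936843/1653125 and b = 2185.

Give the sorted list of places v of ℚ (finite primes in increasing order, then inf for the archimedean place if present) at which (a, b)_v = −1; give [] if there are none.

(a, b) ≡ (-256215, 2185) mod (ℚ^×)²; places V = {2, 3, 5, 7, 19, 23, 29, 31, ∞}.
(a,b)_19: α=3, u≡9; β=1, v≡1 (mod 19); (9|19)=+1, (1|19)=+1; sign (−1)^1·+1^1·+1^3 = -1.
(a,b)_23: α=-2, u≡17; β=1, v≡3 (mod 23); (17|23)=-1, (3|23)=+1; sign (−1)^0·-1^1·+1^-2 = -1.
(a,b)_7: α=2, u≡5; β=0, v≡1 (mod 7); (5|7)=-1, (1|7)=+1; sign (−1)^0·-1^0·+1^2 = +1.
(a,b)_29: α=1, u≡27; β=0, v≡10 (mod 29); (27|29)=-1, (10|29)=-1; sign (−1)^0·-1^0·-1^1 = -1.
(a,b)_3: α=3, u≡2; β=0, v≡1 (mod 3); (2|3)=-1, (1|3)=+1; sign (−1)^0·-1^0·+1^3 = +1.
(a,b)_5: α=-5, u≡3; β=1, v≡2 (mod 5); (3|5)=-1, (2|5)=-1; sign (−1)^0·-1^1·-1^-5 = +1.
(a,b)_∞: sgn(-256215)=−, sgn(2185)=+, so +1.
(a,b)_2: α=0, β=0; u≡1, v≡1 (mod 8); ε(u)ε(v)=0·0, αω(v)=0·0, βω(u)=0·0; sum ≡ 0  ⇒  +1.
(a,b)_31: α=1, u≡3; β=0, v≡15 (mod 31); (3|31)=-1, (15|31)=-1; sign (−1)^0·-1^0·-1^1 = -1.
(-256215, 2185 / ℚ) ramifies at {19, 23, 29, 31}: a division algebra.

[19, 23, 29, 31]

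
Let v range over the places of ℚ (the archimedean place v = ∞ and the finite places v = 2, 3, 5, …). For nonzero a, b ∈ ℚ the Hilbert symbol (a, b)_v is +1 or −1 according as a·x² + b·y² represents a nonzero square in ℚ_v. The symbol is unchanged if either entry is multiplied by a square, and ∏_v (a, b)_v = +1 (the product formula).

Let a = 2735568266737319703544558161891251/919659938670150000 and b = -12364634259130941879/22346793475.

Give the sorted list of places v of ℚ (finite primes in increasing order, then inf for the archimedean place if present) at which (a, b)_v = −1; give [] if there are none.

Mod squares: a ≡ 159285, b ≡ -30381. Check v ∈ {∞, 2, 3, 5, 7, 13, 17, 19, 37, 41}.
v=17: a=17^2·(≡5), b=17^0·(≡15) mod 17; (5|17)=-1, (15|17)=+1; (−1)^{2·0·8}·(-1)^0·(+1)^2 = +1.
v=41: a=41^5·(≡1), b=41^3·(≡35) mod 41; (1|41)=+1, (35|41)=-1; (−1)^{5·3·20}·(+1)^3·(-1)^5 = -1.
v=2: v_2(a)=-4, v_2(b)=0; units ≡ 5, 3 (mod 8); ε·ε+αω+βω = 0·1+-4·1+0·1 ≡ 0  ⇒  (a,b)_2 = +1.
v=∞: 159285 > 0 and -30381 < 0  ⇒  (a,b)_∞ = +1.
v=37: a=37^3·(≡32), b=37^2·(≡27) mod 37; (32|37)=-1, (27|37)=+1; (−1)^{3·2·18}·(-1)^2·(+1)^3 = +1.
v=19: a=19^-10·(≡3), b=19^-7·(≡1) mod 19; (3|19)=-1, (1|19)=+1; (−1)^{-10·-7·9}·(-1)^-7·(+1)^-10 = -1.
v=3: a=3^-1·(≡1), b=3^1·(≡1) mod 3; (1|3)=+1, (1|3)=+1; (−1)^{-1·1·1}·(+1)^1·(+1)^-1 = -1.
v=13: a=13^8·(≡1), b=13^5·(≡3) mod 13; (1|13)=+1, (3|13)=+1; (−1)^{8·5·6}·(+1)^5·(+1)^8 = +1.
v=5: a=5^-5·(≡2), b=5^-2·(≡4) mod 5; (2|5)=-1, (4|5)=+1; (−1)^{-5·-2·2}·(-1)^-2·(+1)^-5 = +1.
v=7: a=7^11·(≡5), b=7^6·(≡5) mod 7; (5|7)=-1, (5|7)=-1; (−1)^{11·6·3}·(-1)^6·(-1)^11 = -1.
Ram(159285, -30381) = {3, 7, 19, 41}; no ℚ_3-point on the conic.

[3, 7, 19, 41]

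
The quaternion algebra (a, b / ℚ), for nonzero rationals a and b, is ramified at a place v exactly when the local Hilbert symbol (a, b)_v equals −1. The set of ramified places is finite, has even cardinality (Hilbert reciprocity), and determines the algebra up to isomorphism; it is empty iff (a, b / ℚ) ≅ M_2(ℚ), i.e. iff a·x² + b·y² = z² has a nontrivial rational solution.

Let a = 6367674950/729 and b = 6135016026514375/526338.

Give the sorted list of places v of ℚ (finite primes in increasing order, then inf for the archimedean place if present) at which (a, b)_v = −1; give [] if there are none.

(a, b) ≡ (182, 14) mod (ℚ^×)²; places V = {2, 3, 5, 7, 11, 13, 19, ∞}.
(a,b)_2: α=1, β=-1; u≡3, v≡7 (mod 8); ε(u)ε(v)=1·1, αω(v)=1·0, βω(u)=-1·1; sum ≡ 0  ⇒  +1.
(a,b)_19: α=0, u≡5; β=-2, v≡12 (mod 19); (5|19)=+1, (12|19)=-1; sign (−1)^0·+1^-2·-1^0 = +1.
(a,b)_5: α=2, u≡2; β=4, v≡1 (mod 5); (2|5)=-1, (1|5)=+1; sign (−1)^0·-1^4·+1^2 = +1.
(a,b)_3: α=-6, u≡2; β=-6, v≡2 (mod 3); (2|3)=-1, (2|3)=-1; sign (−1)^0·-1^-6·-1^-6 = +1.
(a,b)_∞: sgn(182)=+, sgn(14)=+, so +1.
(a,b)_11: α=0, u≡7; β=2, v≡4 (mod 11); (7|11)=-1, (4|11)=+1; sign (−1)^0·-1^2·+1^0 = +1.
(a,b)_13: α=5, u≡3; β=6, v≡10 (mod 13); (3|13)=+1, (10|13)=+1; sign (−1)^0·+1^6·+1^5 = +1.
(a,b)_7: α=3, u≡6; β=5, v≡4 (mod 7); (6|7)=-1, (4|7)=+1; sign (−1)^1·-1^5·+1^3 = +1.
Every local symbol is +1, so the conic 182·x² + 14·y² = z² has ℚ_v-points for all v and hence a ℚ-point; (a, b / ℚ) ≅ M_2(ℚ).

[]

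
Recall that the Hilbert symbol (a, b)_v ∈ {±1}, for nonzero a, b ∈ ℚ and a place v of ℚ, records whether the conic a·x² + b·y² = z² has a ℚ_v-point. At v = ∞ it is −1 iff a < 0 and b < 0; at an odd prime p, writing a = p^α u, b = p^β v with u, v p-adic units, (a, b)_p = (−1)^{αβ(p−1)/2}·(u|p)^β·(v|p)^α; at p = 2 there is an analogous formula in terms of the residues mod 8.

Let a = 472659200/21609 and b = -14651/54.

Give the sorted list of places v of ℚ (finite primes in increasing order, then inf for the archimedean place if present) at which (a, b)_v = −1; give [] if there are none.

Mod squares: a ≡ 437, b ≡ -1794. Check v ∈ {∞, 2, 3, 5, 7, 13, 19, 23}.
v=∞: 437 > 0 and -1794 < 0  ⇒  (a,b)_∞ = +1.
v=13: a=13^2·(≡2), b=13^1·(≡2) mod 13; (2|13)=-1, (2|13)=-1; (−1)^{2·1·6}·(-1)^1·(-1)^2 = -1.
v=3: a=3^-2·(≡2), b=3^-3·(≡2) mod 3; (2|3)=-1, (2|3)=-1; (−1)^{-2·-3·1}·(-1)^-3·(-1)^-2 = -1.
v=23: a=23^1·(≡7), b=23^1·(≡21) mod 23; (7|23)=-1, (21|23)=-1; (−1)^{1·1·11}·(-1)^1·(-1)^1 = -1.
v=19: a=19^1·(≡4), b=19^0·(≡7) mod 19; (4|19)=+1, (7|19)=+1; (−1)^{1·0·9}·(+1)^0·(+1)^1 = +1.
v=2: v_2(a)=8, v_2(b)=-1; units ≡ 5, 7 (mod 8); ε·ε+αω+βω = 0·1+8·0+-1·1 ≡ 1  ⇒  (a,b)_2 = -1.
v=7: a=7^-4·(≡3), b=7^2·(≡6) mod 7; (3|7)=-1, (6|7)=-1; (−1)^{-4·2·3}·(-1)^2·(-1)^-4 = +1.
v=5: a=5^2·(≡2), b=5^0·(≡1) mod 5; (2|5)=-1, (1|5)=+1; (−1)^{2·0·2}·(-1)^0·(+1)^2 = +1.
|Ram(437, -1794)| = 4, even; anisotropic at {2, 3, 13, 23}.

[2, 3, 13, 23]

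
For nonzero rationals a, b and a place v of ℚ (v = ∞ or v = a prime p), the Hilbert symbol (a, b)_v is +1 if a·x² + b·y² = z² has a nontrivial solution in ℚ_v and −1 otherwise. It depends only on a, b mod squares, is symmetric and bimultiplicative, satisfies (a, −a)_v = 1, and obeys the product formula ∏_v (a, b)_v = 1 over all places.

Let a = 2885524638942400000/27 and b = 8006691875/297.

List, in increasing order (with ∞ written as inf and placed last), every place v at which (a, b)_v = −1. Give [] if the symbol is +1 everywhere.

Mod squares: a ≡ 2730, b ≡ 51051. Check v ∈ {∞, 2, 3, 5, 7, 11, 13, 17}.
v=11: a=11^0·(≡8), b=11^-1·(≡10) mod 11; (8|11)=-1, (10|11)=-1; (−1)^{0·-1·5}·(-1)^-1·(-1)^0 = -1.
v=7: a=7^5·(≡6), b=7^3·(≡5) mod 7; (6|7)=-1, (5|7)=-1; (−1)^{5·3·3}·(-1)^3·(-1)^5 = -1.
v=2: v_2(a)=9, v_2(b)=0; units ≡ 5, 3 (mod 8); ε·ε+αω+βω = 0·1+9·1+0·1 ≡ 1  ⇒  (a,b)_2 = -1.
v=17: a=17^2·(≡6), b=17^1·(≡11) mod 17; (6|17)=-1, (11|17)=-1; (−1)^{2·1·8}·(-1)^1·(-1)^2 = -1.
v=3: a=3^-3·(≡1), b=3^-3·(≡1) mod 3; (1|3)=+1, (1|3)=+1; (−1)^{-3·-3·1}·(+1)^-3·(+1)^-3 = -1.
v=13: a=13^5·(≡6), b=13^3·(≡3) mod 13; (6|13)=-1, (3|13)=+1; (−1)^{5·3·6}·(-1)^3·(+1)^5 = -1.
v=∞: 2730 > 0 and 51051 > 0  ⇒  (a,b)_∞ = +1.
v=5: a=5^5·(≡4), b=5^4·(≡1) mod 5; (4|5)=+1, (1|5)=+1; (−1)^{5·4·2}·(+1)^4·(+1)^5 = +1.
Ram(2730, 51051) = {2, 3, 7, 11, 13, 17}; no ℚ_2-point on the conic.

[2, 3, 7, 11, 13, 17]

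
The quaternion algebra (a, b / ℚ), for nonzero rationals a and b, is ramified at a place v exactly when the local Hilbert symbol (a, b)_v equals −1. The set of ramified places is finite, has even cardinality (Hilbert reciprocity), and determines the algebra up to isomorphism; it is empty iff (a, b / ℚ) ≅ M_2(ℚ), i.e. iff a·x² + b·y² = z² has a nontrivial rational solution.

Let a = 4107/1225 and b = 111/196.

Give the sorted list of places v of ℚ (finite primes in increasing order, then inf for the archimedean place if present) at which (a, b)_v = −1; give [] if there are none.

(a, b) ≡ (3, 111) mod (ℚ^×)²; places V = {2, 3, 5, 7, 37, ∞}.
(a,b)_37: α=2, u≡10; β=1, v≡7 (mod 37); (10|37)=+1, (7|37)=+1; sign (−1)^0·+1^1·+1^2 = +1.
(a,b)_2: α=0, β=-2; u≡3, v≡7 (mod 8); ε(u)ε(v)=1·1, αω(v)=0·0, βω(u)=-2·1; sum ≡ 1  ⇒  -1.
(a,b)_7: α=-2, u≡3; β=-2, v≡5 (mod 7); (3|7)=-1, (5|7)=-1; sign (−1)^0·-1^-2·-1^-2 = +1.
(a,b)_5: α=-2, u≡3; β=0, v≡1 (mod 5); (3|5)=-1, (1|5)=+1; sign (−1)^0·-1^0·+1^-2 = +1.
(a,b)_3: α=1, u≡1; β=1, v≡1 (mod 3); (1|3)=+1, (1|3)=+1; sign (−1)^1·+1^1·+1^1 = -1.
(a,b)_∞: sgn(3)=+, sgn(111)=+, so +1.
|Ram(3, 111)| = 2, even; anisotropic at {2, 3}.

[2, 3]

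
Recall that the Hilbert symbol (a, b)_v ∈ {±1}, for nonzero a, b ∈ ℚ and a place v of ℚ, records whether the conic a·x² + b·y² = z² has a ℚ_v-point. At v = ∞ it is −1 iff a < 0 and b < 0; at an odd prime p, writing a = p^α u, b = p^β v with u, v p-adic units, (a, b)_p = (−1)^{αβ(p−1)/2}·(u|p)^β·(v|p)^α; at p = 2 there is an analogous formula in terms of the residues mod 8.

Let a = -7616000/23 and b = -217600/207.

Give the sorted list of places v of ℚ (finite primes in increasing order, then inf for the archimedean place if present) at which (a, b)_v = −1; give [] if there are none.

(a, b) ≡ (-27370, -782) mod (ℚ^×)²; places V = {2, 3, 5, 7, 17, 23, ∞}.
(a,b)_2: α=9, β=9; u≡3, v≡1 (mod 8); ε(u)ε(v)=1·0, αω(v)=9·0, βω(u)=9·1; sum ≡ 1  ⇒  -1.
(a,b)_17: α=1, u≡3; β=1, v≡6 (mod 17); (3|17)=-1, (6|17)=-1; sign (−1)^0·-1^1·-1^1 = +1.
(a,b)_3: α=0, u≡2; β=-2, v≡1 (mod 3); (2|3)=-1, (1|3)=+1; sign (−1)^0·-1^-2·+1^0 = +1.
(a,b)_7: α=1, u≡5; β=0, v≡4 (mod 7); (5|7)=-1, (4|7)=+1; sign (−1)^0·-1^0·+1^1 = +1.
(a,b)_∞: sgn(-27370)=−, sgn(-782)=−, so -1.
(a,b)_5: α=3, u≡4; β=2, v≡3 (mod 5); (4|5)=+1, (3|5)=-1; sign (−1)^0·+1^2·-1^3 = -1.
(a,b)_23: α=-1, u≡13; β=-1, v≡8 (mod 23); (13|23)=+1, (8|23)=+1; sign (−1)^1·+1^-1·+1^-1 = -1.
(-27370, -782 / ℚ) ramifies at {2, 5, 23, ∞}: a division algebra.

[2, 5, 23, inf]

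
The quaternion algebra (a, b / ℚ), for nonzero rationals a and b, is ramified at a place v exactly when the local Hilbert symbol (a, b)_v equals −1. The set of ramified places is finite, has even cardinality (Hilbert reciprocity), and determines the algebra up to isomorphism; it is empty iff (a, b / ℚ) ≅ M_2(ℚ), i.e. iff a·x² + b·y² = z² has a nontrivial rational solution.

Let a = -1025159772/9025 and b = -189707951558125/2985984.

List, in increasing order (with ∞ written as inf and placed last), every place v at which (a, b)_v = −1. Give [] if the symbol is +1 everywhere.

[3, 17, 19, inf]

(a, b) ≡ (-106743, -437437) mod (ℚ^×)²; places V = {2, 3, 5, 7, 11, 13, 17, 19, 23, ∞}.
(a,b)_5: α=-2, u≡3; β=4, v≡3 (mod 5); (3|5)=-1, (3|5)=-1; sign (−1)^0·-1^4·-1^-2 = +1.
(a,b)_17: α=1, u≡14; β=2, v≡12 (mod 17); (14|17)=-1, (12|17)=-1; sign (−1)^0·-1^2·-1^1 = -1.
(a,b)_7: α=5, u≡1; β=5, v≡6 (mod 7); (1|7)=+1, (6|7)=-1; sign (−1)^1·+1^5·-1^5 = +1.
(a,b)_13: α=1, u≡8; β=1, v≡8 (mod 13); (8|13)=-1, (8|13)=-1; sign (−1)^0·-1^1·-1^1 = +1.
(a,b)_3: α=1, u≡2; β=-6, v≡2 (mod 3); (2|3)=-1, (2|3)=-1; sign (−1)^0·-1^-6·-1^1 = -1.
(a,b)_23: α=1, u≡20; β=1, v≡12 (mod 23); (20|23)=-1, (12|23)=+1; sign (−1)^1·-1^1·+1^1 = +1.
(a,b)_19: α=-2, u≡8; β=1, v≡5 (mod 19); (8|19)=-1, (5|19)=+1; sign (−1)^0·-1^1·+1^-2 = -1.
(a,b)_∞: sgn(-106743)=−, sgn(-437437)=−, so -1.
(a,b)_11: α=0, u≡9; β=1, v≡3 (mod 11); (9|11)=+1, (3|11)=+1; sign (−1)^0·+1^1·+1^0 = +1.
(a,b)_2: α=2, β=-12; u≡1, v≡3 (mod 8); ε(u)ε(v)=0·1, αω(v)=2·1, βω(u)=-12·0; sum ≡ 0  ⇒  +1.
(-106743, -437437 / ℚ) ramifies at {3, 17, 19, ∞}: a division algebra.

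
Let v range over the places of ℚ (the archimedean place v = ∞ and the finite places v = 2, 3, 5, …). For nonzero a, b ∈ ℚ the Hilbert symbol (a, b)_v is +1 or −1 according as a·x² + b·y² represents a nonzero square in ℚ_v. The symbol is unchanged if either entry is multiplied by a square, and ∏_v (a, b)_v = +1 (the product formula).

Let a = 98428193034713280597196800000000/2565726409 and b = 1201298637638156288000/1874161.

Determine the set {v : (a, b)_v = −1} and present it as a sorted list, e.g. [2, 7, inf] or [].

[5, 7, 19, 23]

Mod squares: a ≡ 177422, b ≡ 770. Check v ∈ {∞, 2, 3, 5, 7, 11, 19, 23, 29, 37}.
v=37: a=37^-6·(≡9), b=37^-4·(≡36) mod 37; (9|37)=+1, (36|37)=+1; (−1)^{-6·-4·18}·(+1)^-4·(+1)^-6 = +1.
v=29: a=29^3·(≡4), b=29^2·(≡25) mod 29; (4|29)=+1, (25|29)=+1; (−1)^{3·2·14}·(+1)^2·(+1)^3 = +1.
v=3: a=3^2·(≡2), b=3^0·(≡2) mod 3; (2|3)=-1, (2|3)=-1; (−1)^{2·0·1}·(-1)^0·(-1)^2 = +1.
v=7: a=7^1·(≡3), b=7^3·(≡3) mod 7; (3|7)=-1, (3|7)=-1; (−1)^{1·3·3}·(-1)^3·(-1)^1 = -1.
v=11: a=11^4·(≡1), b=11^3·(≡4) mod 11; (1|11)=+1, (4|11)=+1; (−1)^{4·3·5}·(+1)^3·(+1)^4 = +1.
v=5: a=5^8·(≡2), b=5^3·(≡4) mod 5; (2|5)=-1, (4|5)=+1; (−1)^{8·3·2}·(-1)^3·(+1)^8 = -1.
v=23: a=23^3·(≡18), b=23^2·(≡19) mod 23; (18|23)=+1, (19|23)=-1; (−1)^{3·2·11}·(+1)^2·(-1)^3 = -1.
v=2: v_2(a)=27, v_2(b)=17; units ≡ 7, 1 (mod 8); ε·ε+αω+βω = 1·0+27·0+17·0 ≡ 0  ⇒  (a,b)_2 = +1.
v=19: a=19^3·(≡16), b=19^2·(≡3) mod 19; (16|19)=+1, (3|19)=-1; (−1)^{3·2·9}·(+1)^2·(-1)^3 = -1.
v=∞: 177422 > 0 and 770 > 0  ⇒  (a,b)_∞ = +1.
|Ram(177422, 770)| = 4, even; anisotropic at {5, 7, 19, 23}.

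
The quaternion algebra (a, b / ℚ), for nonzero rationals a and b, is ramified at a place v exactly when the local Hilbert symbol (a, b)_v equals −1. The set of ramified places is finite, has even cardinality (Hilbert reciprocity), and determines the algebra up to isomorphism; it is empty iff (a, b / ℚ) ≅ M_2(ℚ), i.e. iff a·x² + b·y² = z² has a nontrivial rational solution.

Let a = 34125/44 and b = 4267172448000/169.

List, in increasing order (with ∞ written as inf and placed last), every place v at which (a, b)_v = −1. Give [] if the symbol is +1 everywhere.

(a, b) ≡ (15015, 255) mod (ℚ^×)²; places V = {2, 3, 5, 7, 11, 13, 17, ∞}.
(a,b)_11: α=-1, u≡9; β=2, v≡6 (mod 11); (9|11)=+1, (6|11)=-1; sign (−1)^0·+1^2·-1^-1 = -1.
(a,b)_13: α=1, u≡5; β=-2, v≡7 (mod 13); (5|13)=-1, (7|13)=-1; sign (−1)^0·-1^-2·-1^1 = -1.
(a,b)_2: α=-2, β=8; u≡7, v≡7 (mod 8); ε(u)ε(v)=1·1, αω(v)=-2·0, βω(u)=8·0; sum ≡ 1  ⇒  -1.
(a,b)_5: α=3, u≡2; β=3, v≡1 (mod 5); (2|5)=-1, (1|5)=+1; sign (−1)^0·-1^3·+1^3 = -1.
(a,b)_3: α=1, u≡1; β=3, v≡1 (mod 3); (1|3)=+1, (1|3)=+1; sign (−1)^1·+1^3·+1^1 = -1.
(a,b)_17: α=0, u≡4; β=1, v≡13 (mod 17); (4|17)=+1, (13|17)=+1; sign (−1)^0·+1^1·+1^0 = +1.
(a,b)_7: α=1, u≡5; β=4, v≡3 (mod 7); (5|7)=-1, (3|7)=-1; sign (−1)^0·-1^4·-1^1 = -1.
(a,b)_∞: sgn(15015)=+, sgn(255)=+, so +1.
|Ram(15015, 255)| = 6, even; anisotropic at {2, 3, 5, 7, 11, 13}.

[2, 3, 5, 7, 11, 13]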